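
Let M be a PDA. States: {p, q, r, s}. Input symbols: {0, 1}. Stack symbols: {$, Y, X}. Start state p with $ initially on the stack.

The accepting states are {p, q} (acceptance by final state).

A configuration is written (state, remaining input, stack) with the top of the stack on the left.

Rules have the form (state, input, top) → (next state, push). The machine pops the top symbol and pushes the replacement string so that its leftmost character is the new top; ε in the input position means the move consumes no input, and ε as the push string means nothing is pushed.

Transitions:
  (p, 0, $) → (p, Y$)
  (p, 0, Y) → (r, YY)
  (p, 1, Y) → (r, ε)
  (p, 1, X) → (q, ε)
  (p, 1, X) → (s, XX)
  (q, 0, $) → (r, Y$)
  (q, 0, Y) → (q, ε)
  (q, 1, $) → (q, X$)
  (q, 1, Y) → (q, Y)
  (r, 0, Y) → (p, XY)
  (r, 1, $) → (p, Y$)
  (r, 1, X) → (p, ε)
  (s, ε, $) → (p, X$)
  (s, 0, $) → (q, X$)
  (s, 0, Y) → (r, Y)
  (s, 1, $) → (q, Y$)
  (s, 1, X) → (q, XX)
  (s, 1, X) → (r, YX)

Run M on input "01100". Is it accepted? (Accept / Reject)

One accepting computation: (p, 01100, $) ⊢ (p, 1100, Y$) ⊢ (r, 100, $) ⊢ (p, 00, Y$) ⊢ (r, 0, YY$) ⊢ (p, ε, XYY$)
All input consumed and state p ∈ F.

Accept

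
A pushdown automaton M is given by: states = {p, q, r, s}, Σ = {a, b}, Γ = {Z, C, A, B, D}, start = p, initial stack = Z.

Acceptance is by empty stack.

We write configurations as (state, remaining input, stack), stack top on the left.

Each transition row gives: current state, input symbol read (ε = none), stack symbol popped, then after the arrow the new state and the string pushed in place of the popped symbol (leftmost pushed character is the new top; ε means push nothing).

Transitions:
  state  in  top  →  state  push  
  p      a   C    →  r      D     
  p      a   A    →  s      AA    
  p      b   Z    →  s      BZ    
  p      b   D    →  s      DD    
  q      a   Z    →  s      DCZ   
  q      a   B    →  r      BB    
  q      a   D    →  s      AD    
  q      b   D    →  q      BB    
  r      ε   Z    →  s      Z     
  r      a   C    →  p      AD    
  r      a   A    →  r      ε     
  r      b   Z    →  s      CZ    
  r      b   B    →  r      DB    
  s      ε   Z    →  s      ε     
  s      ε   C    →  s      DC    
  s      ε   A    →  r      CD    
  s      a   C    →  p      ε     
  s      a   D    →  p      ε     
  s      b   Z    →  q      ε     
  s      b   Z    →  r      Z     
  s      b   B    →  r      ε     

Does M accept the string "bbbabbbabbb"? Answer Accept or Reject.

Accept

One accepting computation: (p, bbbabbbabbb, Z) ⊢ (s, bbabbbabbb, BZ) ⊢ (r, babbbabbb, Z) ⊢ (s, abbbabbb, CZ) ⊢ (p, bbbabbb, Z) ⊢ (s, bbabbb, BZ) ⊢ (r, babbb, Z) ⊢ (s, abbb, CZ) ⊢ (p, bbb, Z) ⊢ (s, bb, BZ) ⊢ (r, b, Z) ⊢ (s, b, Z) ⊢ (q, ε, ε)
All input consumed and the stack is empty.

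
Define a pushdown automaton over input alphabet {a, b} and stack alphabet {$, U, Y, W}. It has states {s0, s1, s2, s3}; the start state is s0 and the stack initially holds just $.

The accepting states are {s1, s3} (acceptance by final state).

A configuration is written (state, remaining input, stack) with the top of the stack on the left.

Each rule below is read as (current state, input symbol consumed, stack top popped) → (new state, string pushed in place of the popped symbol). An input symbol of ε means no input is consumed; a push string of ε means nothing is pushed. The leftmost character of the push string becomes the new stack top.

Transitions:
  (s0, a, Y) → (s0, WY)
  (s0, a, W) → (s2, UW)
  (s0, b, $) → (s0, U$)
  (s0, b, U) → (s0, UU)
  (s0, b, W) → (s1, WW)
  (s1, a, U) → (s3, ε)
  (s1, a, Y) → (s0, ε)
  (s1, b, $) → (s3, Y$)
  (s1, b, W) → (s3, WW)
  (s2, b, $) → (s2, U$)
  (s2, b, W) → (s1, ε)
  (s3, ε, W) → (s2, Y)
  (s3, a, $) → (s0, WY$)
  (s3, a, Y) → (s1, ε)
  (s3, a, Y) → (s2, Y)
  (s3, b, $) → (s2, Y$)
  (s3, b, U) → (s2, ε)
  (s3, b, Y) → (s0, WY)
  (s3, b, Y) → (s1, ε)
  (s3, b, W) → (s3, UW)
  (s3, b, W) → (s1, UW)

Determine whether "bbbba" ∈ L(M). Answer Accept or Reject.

No computation consumes all input and reaches a final state.

Reject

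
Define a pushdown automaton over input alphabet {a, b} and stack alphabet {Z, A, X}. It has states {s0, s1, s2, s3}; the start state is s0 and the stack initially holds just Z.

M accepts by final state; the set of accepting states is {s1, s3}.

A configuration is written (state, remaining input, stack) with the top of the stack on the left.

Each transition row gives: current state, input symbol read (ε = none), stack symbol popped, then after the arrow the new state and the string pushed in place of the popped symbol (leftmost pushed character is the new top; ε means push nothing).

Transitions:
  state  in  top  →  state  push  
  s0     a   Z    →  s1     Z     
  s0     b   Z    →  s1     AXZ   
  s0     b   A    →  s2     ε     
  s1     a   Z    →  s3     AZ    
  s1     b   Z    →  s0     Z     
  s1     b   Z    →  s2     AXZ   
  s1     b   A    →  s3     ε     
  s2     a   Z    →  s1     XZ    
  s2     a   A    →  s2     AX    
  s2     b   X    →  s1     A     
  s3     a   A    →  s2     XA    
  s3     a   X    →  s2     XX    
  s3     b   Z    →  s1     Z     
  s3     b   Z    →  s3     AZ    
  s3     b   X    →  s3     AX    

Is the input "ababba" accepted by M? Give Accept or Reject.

No computation consumes all input and reaches a final state.

Reject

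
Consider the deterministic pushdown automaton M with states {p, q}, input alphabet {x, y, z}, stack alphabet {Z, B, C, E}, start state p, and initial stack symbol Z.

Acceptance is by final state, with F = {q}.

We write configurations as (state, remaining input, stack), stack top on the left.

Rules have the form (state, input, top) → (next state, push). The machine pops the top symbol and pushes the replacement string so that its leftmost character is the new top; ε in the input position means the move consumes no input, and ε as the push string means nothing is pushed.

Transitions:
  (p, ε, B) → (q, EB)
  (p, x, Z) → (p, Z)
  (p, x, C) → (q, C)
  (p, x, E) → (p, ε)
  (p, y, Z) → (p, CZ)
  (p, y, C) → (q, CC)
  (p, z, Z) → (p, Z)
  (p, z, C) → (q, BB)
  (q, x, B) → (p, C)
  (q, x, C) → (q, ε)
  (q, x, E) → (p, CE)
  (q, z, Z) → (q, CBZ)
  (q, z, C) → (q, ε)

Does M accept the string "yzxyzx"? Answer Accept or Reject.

(p, yzxyzx, Z) ⊢ (p, zxyzx, CZ) ⊢ (q, xyzx, BBZ) ⊢ (p, yzx, CBZ) ⊢ (q, zx, CCBZ) ⊢ (q, x, CBZ) ⊢ (q, ε, BZ)
All input consumed; state q ∈ F.

Accept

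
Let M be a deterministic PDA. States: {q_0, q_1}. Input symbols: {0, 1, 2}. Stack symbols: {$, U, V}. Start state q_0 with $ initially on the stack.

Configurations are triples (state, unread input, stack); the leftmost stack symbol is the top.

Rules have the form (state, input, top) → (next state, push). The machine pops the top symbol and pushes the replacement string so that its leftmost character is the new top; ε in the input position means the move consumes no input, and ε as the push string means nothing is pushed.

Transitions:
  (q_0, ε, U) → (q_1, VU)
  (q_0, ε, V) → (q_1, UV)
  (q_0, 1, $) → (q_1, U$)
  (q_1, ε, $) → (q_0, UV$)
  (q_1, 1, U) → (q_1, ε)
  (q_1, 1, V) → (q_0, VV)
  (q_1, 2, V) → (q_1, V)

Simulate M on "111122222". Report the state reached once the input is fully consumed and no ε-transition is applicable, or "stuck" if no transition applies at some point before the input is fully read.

q_1

(q_0, 111122222, $)
  read 1, top $: go to q_1, push U$ → (q_1, 11122222, U$)
  read 1, top U: go to q_1, push ε → (q_1, 1122222, $)
  ε-move, top $: go to q_0, push UV$ → (q_0, 1122222, UV$)
  ε-move, top U: go to q_1, push VU → (q_1, 1122222, VUV$)
  read 1, top V: go to q_0, push VV → (q_0, 122222, VVUV$)
  ε-move, top V: go to q_1, push UV → (q_1, 122222, UVVUV$)
  read 1, top U: go to q_1, push ε → (q_1, 22222, VVUV$)
  read 2, top V: go to q_1, push V → (q_1, 2222, VVUV$)
  read 2, top V: go to q_1, push V → (q_1, 222, VVUV$)
  read 2, top V: go to q_1, push V → (q_1, 22, VVUV$)
  read 2, top V: go to q_1, push V → (q_1, 2, VVUV$)
  read 2, top V: go to q_1, push V → (q_1, ε, VVUV$)
All input consumed; M is in state q_1.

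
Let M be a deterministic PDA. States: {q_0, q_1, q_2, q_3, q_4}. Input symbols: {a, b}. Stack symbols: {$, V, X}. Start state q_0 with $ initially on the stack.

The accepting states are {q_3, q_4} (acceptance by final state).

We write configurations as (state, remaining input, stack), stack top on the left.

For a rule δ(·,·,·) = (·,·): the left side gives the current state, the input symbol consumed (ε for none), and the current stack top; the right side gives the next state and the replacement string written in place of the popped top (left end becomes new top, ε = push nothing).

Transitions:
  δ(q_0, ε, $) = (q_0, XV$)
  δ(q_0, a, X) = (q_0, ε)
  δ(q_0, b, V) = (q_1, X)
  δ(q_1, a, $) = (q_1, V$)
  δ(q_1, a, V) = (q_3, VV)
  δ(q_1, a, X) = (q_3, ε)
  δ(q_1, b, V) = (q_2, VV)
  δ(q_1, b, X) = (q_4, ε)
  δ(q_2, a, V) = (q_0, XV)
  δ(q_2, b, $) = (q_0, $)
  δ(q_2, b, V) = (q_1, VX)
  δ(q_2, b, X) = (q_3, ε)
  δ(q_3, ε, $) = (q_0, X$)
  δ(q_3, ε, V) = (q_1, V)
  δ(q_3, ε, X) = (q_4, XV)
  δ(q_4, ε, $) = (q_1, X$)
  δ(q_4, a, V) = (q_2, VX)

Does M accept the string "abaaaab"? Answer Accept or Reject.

(q_0, abaaaab, $) ⊢ (q_0, abaaaab, XV$) ⊢ (q_0, baaaab, V$) ⊢ (q_1, aaaab, X$) ⊢ (q_3, aaab, $) ⊢ (q_0, aaab, X$) ⊢ (q_0, aab, $) ⊢ (q_0, aab, XV$) ⊢ (q_0, ab, V$)
No transition applies at (q_0, ab, V$); input not fully consumed.

Reject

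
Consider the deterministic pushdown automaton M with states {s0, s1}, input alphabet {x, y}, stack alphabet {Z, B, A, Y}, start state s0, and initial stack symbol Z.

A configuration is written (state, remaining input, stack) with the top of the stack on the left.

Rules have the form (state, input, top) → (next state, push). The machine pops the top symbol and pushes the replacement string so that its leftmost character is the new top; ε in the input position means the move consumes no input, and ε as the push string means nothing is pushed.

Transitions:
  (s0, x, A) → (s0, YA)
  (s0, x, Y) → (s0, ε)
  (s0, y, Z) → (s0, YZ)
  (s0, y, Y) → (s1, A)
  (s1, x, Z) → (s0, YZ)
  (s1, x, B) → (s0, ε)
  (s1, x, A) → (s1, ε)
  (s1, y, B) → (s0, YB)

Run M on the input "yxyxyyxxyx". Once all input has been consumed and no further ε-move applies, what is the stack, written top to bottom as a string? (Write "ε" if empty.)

Z

(s0, yxyxyyxxyx, Z)
  read y, top Z: go to s0, push YZ → (s0, xyxyyxxyx, YZ)
  read x, top Y: go to s0, push ε → (s0, yxyyxxyx, Z)
  read y, top Z: go to s0, push YZ → (s0, xyyxxyx, YZ)
  read x, top Y: go to s0, push ε → (s0, yyxxyx, Z)
  read y, top Z: go to s0, push YZ → (s0, yxxyx, YZ)
  read y, top Y: go to s1, push A → (s1, xxyx, AZ)
  read x, top A: go to s1, push ε → (s1, xyx, Z)
  read x, top Z: go to s0, push YZ → (s0, yx, YZ)
  read y, top Y: go to s1, push A → (s1, x, AZ)
  read x, top A: go to s1, push ε → (s1, ε, Z)
All input consumed in state s1 with stack Z.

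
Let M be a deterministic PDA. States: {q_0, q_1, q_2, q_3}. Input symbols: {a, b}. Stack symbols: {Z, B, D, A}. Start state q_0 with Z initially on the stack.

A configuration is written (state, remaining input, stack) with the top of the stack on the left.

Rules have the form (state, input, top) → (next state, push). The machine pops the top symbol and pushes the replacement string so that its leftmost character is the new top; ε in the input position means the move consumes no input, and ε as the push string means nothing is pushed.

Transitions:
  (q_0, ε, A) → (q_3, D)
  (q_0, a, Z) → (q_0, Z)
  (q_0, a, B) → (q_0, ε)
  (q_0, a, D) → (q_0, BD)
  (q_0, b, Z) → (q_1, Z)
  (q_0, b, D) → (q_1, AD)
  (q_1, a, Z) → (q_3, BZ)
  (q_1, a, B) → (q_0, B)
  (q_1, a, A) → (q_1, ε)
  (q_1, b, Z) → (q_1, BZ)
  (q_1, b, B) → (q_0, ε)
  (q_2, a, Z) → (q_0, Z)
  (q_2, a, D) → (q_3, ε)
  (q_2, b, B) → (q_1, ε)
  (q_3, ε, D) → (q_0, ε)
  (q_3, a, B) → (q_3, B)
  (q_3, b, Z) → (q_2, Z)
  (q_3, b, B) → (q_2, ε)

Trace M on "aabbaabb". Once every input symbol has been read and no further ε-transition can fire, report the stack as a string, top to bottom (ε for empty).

(q_0, aabbaabb, Z) ⊢ (q_0, abbaabb, Z) ⊢ (q_0, bbaabb, Z) ⊢ (q_1, baabb, Z) ⊢ (q_1, aabb, BZ) ⊢ (q_0, abb, BZ) ⊢ (q_0, bb, Z) ⊢ (q_1, b, Z) ⊢ (q_1, ε, BZ)
All input consumed in state q_1 with stack BZ.

BZ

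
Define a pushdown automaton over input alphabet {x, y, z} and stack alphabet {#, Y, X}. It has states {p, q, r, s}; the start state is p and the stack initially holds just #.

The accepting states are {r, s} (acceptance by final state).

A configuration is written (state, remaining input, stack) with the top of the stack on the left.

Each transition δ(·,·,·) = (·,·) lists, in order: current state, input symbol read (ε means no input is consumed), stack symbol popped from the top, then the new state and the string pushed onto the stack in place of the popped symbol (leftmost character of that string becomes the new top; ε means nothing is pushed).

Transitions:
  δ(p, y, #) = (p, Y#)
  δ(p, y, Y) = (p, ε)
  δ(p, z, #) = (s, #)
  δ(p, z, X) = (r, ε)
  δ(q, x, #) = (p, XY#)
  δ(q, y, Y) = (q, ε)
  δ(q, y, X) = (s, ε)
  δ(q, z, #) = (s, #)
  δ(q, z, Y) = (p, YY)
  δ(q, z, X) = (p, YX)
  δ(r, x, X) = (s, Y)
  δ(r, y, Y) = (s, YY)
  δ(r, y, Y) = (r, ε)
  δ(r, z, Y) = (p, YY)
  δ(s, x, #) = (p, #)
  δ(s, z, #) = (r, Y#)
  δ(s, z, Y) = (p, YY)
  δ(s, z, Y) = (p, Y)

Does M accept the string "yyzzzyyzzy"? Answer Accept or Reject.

One accepting computation: (p, yyzzzyyzzy, #) ⊢ (p, yzzzyyzzy, Y#) ⊢ (p, zzzyyzzy, #) ⊢ (s, zzyyzzy, #) ⊢ (r, zyyzzy, Y#) ⊢ (p, yyzzy, YY#) ⊢ (p, yzzy, Y#) ⊢ (p, zzy, #) ⊢ (s, zy, #) ⊢ (r, y, Y#) ⊢ (s, ε, YY#)
All input consumed and state s ∈ F.

Accept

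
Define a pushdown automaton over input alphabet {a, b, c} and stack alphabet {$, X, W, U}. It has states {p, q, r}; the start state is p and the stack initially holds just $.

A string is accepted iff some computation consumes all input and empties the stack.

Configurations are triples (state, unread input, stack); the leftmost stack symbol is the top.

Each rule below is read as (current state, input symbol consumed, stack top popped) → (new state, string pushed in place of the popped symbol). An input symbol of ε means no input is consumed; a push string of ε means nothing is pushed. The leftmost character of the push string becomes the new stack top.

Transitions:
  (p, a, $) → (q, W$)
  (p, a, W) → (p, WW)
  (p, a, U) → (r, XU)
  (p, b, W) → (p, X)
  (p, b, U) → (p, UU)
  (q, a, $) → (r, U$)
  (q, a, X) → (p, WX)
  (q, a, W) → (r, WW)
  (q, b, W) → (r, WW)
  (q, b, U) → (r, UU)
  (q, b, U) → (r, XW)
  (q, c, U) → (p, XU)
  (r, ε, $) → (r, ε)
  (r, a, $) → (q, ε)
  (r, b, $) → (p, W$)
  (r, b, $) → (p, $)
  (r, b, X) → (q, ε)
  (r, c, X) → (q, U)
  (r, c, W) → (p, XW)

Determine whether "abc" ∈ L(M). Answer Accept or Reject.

Reject

No computation consumes all input and empties the stack.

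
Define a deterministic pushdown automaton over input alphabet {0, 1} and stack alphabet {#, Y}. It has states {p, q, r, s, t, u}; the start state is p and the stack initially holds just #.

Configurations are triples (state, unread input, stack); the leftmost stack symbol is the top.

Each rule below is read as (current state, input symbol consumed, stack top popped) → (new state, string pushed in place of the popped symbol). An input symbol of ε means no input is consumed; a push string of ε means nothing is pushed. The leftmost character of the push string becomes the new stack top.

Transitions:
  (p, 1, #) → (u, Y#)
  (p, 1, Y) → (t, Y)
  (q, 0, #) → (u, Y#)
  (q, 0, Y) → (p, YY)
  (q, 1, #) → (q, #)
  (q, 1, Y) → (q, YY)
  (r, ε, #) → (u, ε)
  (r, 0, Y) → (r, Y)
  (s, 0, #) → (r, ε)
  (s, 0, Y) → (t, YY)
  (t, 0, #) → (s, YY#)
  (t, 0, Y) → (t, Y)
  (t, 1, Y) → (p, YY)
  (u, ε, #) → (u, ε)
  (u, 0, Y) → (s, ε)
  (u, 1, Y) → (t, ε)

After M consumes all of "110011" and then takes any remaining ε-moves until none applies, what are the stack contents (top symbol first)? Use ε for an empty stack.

YYYY#

(p, 110011, #)
  read 1, top #: go to u, push Y# → (u, 10011, Y#)
  read 1, top Y: go to t, push ε → (t, 0011, #)
  read 0, top #: go to s, push YY# → (s, 011, YY#)
  read 0, top Y: go to t, push YY → (t, 11, YYY#)
  read 1, top Y: go to p, push YY → (p, 1, YYYY#)
  read 1, top Y: go to t, push Y → (t, ε, YYYY#)
All input consumed in state t with stack YYYY#.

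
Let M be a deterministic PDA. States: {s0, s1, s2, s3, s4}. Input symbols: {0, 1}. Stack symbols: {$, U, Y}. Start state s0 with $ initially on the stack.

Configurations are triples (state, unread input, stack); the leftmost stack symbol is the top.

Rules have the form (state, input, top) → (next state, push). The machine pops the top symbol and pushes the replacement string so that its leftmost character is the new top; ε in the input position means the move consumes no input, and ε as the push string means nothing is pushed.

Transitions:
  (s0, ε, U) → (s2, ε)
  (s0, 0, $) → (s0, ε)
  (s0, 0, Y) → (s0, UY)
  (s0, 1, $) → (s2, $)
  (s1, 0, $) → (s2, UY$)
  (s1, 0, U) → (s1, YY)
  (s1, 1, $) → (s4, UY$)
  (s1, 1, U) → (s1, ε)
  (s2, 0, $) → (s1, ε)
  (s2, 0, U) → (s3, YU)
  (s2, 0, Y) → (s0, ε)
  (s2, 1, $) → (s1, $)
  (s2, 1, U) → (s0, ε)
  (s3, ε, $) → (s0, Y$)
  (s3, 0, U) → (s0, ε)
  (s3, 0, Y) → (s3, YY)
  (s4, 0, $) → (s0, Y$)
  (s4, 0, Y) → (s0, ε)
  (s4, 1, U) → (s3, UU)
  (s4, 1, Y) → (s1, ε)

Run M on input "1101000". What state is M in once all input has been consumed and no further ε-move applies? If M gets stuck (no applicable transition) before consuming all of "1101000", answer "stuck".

(s0, 1101000, $)
  read 1, top $: go to s2, push $ → (s2, 101000, $)
  read 1, top $: go to s1, push $ → (s1, 01000, $)
  read 0, top $: go to s2, push UY$ → (s2, 1000, UY$)
  read 1, top U: go to s0, push ε → (s0, 000, Y$)
  read 0, top Y: go to s0, push UY → (s0, 00, UY$)
  ε-move, top U: go to s2, push ε → (s2, 00, Y$)
  read 0, top Y: go to s0, push ε → (s0, 0, $)
  read 0, top $: go to s0, push ε → (s0, ε, ε)
All input consumed; M is in state s0.

s0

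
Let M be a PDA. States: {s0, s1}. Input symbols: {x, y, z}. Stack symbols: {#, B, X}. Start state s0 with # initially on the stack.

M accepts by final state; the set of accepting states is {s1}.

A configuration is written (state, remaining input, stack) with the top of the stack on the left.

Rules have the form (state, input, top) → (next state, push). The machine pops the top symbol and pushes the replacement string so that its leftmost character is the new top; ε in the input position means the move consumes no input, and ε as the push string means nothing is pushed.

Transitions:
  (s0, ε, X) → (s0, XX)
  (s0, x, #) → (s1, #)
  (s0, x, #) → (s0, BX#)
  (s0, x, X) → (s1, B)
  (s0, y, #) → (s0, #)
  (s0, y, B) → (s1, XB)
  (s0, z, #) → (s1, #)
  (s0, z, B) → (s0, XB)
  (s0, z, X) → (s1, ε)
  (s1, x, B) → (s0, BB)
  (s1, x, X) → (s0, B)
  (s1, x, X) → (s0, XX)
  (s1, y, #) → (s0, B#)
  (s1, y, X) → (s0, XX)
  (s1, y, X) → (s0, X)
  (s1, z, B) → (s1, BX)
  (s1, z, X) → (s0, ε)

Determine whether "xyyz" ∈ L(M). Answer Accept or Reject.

Accept

One accepting computation: (s0, xyyz, #) ⊢ (s0, yyz, BX#) ⊢ (s1, yz, XBX#) ⊢ (s0, z, XXBX#) ⊢ (s1, ε, XBX#)
All input consumed and state s1 ∈ F.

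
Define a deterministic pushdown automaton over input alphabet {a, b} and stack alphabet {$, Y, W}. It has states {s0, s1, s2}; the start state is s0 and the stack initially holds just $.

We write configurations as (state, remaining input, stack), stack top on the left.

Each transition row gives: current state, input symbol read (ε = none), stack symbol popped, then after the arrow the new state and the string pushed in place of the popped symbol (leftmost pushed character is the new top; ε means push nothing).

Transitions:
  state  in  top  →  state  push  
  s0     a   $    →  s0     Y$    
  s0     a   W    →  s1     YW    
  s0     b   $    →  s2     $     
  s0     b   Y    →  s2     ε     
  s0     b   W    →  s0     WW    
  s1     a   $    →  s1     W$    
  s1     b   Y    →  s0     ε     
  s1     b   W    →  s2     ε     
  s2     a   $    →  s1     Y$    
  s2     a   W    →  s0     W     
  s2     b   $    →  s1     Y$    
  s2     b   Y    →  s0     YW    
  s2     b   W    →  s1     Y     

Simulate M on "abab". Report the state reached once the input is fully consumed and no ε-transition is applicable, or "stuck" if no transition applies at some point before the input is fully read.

(s0, abab, $) ⊢ (s0, bab, Y$) ⊢ (s2, ab, $) ⊢ (s1, b, Y$) ⊢ (s0, ε, $)
All input consumed; M is in state s0.

s0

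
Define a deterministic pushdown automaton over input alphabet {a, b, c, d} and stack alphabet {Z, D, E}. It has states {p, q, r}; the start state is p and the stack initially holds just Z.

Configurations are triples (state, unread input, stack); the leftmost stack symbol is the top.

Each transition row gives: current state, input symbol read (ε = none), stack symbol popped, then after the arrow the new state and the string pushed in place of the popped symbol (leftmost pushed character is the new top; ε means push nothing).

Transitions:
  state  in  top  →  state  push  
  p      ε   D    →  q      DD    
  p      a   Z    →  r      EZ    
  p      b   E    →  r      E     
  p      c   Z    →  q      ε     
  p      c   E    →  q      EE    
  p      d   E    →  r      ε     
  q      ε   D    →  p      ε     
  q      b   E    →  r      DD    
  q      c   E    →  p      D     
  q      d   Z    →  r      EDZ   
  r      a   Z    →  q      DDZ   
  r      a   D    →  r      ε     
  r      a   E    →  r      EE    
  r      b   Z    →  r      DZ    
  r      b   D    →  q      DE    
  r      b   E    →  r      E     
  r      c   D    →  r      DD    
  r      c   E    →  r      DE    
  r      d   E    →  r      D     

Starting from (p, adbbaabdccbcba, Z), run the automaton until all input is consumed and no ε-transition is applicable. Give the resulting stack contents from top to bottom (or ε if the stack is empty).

(p, adbbaabdccbcba, Z) ⊢ (r, dbbaabdccbcba, EZ) ⊢ (r, bbaabdccbcba, DZ) ⊢ (q, baabdccbcba, DEZ) ⊢ (p, baabdccbcba, EZ) ⊢ (r, aabdccbcba, EZ) ⊢ (r, abdccbcba, EEZ) ⊢ (r, bdccbcba, EEEZ) ⊢ (r, dccbcba, EEEZ) ⊢ (r, ccbcba, DEEZ) ⊢ (r, cbcba, DDEEZ) ⊢ (r, bcba, DDDEEZ) ⊢ (q, cba, DEDDEEZ) ⊢ (p, cba, EDDEEZ) ⊢ (q, ba, EEDDEEZ) ⊢ (r, a, DDEDDEEZ) ⊢ (r, ε, DEDDEEZ)
All input consumed in state r with stack DEDDEEZ.

DEDDEEZ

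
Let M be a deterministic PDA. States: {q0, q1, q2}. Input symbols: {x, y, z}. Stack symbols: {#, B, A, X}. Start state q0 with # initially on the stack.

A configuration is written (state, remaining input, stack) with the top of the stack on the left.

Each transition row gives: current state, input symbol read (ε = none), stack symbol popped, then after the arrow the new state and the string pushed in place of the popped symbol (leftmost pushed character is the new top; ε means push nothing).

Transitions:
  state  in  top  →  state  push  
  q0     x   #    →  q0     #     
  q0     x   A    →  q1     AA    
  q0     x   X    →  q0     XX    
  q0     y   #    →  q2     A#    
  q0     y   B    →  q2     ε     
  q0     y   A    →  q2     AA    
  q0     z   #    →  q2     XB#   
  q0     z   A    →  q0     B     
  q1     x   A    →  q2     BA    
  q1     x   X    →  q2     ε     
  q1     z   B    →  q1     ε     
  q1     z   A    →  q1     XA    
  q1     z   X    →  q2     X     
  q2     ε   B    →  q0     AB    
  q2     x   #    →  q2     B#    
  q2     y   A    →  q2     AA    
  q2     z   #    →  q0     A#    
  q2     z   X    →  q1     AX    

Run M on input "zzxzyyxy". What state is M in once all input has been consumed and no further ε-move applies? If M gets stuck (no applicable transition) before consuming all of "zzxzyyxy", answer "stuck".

stuck

(q0, zzxzyyxy, #)
  read z, top #: go to q2, push XB# → (q2, zxzyyxy, XB#)
  read z, top X: go to q1, push AX → (q1, xzyyxy, AXB#)
  read x, top A: go to q2, push BA → (q2, zyyxy, BAXB#)
  ε-move, top B: go to q0, push AB → (q0, zyyxy, ABAXB#)
  read z, top A: go to q0, push B → (q0, yyxy, BBAXB#)
  read y, top B: go to q2, push ε → (q2, yxy, BAXB#)
  ε-move, top B: go to q0, push AB → (q0, yxy, ABAXB#)
  read y, top A: go to q2, push AA → (q2, xy, AABAXB#)
No transition for (q2, x, top A); M blocks with input xy remaining.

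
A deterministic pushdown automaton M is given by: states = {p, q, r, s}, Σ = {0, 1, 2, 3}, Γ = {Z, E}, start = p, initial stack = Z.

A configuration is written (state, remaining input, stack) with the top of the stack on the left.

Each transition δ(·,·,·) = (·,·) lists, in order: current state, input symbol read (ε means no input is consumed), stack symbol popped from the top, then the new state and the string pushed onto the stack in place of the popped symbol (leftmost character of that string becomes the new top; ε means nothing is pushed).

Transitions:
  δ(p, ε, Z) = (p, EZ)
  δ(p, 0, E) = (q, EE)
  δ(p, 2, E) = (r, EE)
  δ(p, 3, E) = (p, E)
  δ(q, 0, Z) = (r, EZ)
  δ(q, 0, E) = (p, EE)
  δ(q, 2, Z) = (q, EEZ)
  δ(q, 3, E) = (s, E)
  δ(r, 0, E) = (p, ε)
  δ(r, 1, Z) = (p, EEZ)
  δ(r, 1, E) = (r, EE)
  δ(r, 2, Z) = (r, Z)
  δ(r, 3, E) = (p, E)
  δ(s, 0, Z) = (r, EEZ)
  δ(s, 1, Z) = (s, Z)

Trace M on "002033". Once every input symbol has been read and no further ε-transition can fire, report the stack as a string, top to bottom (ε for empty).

(p, 002033, Z) ⊢ (p, 002033, EZ) ⊢ (q, 02033, EEZ) ⊢ (p, 2033, EEEZ) ⊢ (r, 033, EEEEZ) ⊢ (p, 33, EEEZ) ⊢ (p, 3, EEEZ) ⊢ (p, ε, EEEZ)
All input consumed in state p with stack EEEZ.

EEEZ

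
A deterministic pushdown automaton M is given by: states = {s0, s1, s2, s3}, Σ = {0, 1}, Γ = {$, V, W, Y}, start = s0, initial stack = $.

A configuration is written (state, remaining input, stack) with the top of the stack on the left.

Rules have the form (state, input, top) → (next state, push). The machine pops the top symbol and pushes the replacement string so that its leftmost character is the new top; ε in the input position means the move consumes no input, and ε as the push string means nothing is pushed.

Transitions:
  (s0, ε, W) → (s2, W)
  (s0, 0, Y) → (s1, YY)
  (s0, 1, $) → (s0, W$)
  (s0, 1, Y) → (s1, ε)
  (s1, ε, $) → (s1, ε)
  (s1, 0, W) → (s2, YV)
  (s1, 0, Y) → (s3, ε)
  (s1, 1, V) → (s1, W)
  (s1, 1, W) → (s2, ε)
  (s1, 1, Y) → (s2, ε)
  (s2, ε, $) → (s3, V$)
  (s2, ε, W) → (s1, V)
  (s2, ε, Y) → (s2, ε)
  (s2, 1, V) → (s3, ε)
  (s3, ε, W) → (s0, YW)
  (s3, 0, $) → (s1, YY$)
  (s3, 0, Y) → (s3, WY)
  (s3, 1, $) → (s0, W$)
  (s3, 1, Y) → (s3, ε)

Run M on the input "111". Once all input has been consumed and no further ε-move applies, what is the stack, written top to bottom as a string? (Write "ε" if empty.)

V$

(s0, 111, $) ⊢ (s0, 11, W$) ⊢ (s2, 11, W$) ⊢ (s1, 11, V$) ⊢ (s1, 1, W$) ⊢ (s2, ε, $) ⊢ (s3, ε, V$)
All input consumed in state s3 with stack V$.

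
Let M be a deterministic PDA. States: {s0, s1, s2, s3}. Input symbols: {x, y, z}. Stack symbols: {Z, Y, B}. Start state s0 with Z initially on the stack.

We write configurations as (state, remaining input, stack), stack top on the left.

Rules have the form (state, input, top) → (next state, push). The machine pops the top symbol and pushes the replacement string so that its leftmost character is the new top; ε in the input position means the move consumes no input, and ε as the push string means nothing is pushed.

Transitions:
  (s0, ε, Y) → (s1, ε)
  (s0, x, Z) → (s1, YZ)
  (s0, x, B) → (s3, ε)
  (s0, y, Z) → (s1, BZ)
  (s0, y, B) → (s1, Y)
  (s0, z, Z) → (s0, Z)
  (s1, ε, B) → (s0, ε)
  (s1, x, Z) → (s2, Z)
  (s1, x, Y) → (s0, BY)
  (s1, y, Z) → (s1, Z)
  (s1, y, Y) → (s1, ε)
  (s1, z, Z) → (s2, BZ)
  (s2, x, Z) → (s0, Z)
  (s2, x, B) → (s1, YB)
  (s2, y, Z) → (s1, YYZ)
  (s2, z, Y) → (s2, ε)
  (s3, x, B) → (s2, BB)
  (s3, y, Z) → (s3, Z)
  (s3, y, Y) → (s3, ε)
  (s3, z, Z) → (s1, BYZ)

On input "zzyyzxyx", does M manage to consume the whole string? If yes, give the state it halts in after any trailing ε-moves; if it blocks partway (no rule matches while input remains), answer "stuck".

(s0, zzyyzxyx, Z)
  read z, top Z: go to s0, push Z → (s0, zyyzxyx, Z)
  read z, top Z: go to s0, push Z → (s0, yyzxyx, Z)
  read y, top Z: go to s1, push BZ → (s1, yzxyx, BZ)
  ε-move, top B: go to s0, push ε → (s0, yzxyx, Z)
  read y, top Z: go to s1, push BZ → (s1, zxyx, BZ)
  ε-move, top B: go to s0, push ε → (s0, zxyx, Z)
  read z, top Z: go to s0, push Z → (s0, xyx, Z)
  read x, top Z: go to s1, push YZ → (s1, yx, YZ)
  read y, top Y: go to s1, push ε → (s1, x, Z)
  read x, top Z: go to s2, push Z → (s2, ε, Z)
All input consumed; M is in state s2.

s2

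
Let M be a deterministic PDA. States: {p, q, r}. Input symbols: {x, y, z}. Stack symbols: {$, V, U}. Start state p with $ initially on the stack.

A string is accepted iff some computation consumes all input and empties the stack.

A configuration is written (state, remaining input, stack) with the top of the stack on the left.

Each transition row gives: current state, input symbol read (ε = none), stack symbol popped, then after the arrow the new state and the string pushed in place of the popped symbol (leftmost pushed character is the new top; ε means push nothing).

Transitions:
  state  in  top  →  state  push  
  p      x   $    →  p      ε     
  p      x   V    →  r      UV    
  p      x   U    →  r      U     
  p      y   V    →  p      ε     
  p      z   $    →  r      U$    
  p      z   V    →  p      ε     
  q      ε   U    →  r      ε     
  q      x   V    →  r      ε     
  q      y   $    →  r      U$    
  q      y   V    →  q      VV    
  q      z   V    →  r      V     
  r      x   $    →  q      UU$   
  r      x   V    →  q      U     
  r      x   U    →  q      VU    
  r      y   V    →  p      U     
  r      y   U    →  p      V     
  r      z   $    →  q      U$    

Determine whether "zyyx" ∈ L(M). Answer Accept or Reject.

(p, zyyx, $) ⊢ (r, yyx, U$) ⊢ (p, yx, V$) ⊢ (p, x, $) ⊢ (p, ε, ε)
All input consumed and the stack is empty.

Accept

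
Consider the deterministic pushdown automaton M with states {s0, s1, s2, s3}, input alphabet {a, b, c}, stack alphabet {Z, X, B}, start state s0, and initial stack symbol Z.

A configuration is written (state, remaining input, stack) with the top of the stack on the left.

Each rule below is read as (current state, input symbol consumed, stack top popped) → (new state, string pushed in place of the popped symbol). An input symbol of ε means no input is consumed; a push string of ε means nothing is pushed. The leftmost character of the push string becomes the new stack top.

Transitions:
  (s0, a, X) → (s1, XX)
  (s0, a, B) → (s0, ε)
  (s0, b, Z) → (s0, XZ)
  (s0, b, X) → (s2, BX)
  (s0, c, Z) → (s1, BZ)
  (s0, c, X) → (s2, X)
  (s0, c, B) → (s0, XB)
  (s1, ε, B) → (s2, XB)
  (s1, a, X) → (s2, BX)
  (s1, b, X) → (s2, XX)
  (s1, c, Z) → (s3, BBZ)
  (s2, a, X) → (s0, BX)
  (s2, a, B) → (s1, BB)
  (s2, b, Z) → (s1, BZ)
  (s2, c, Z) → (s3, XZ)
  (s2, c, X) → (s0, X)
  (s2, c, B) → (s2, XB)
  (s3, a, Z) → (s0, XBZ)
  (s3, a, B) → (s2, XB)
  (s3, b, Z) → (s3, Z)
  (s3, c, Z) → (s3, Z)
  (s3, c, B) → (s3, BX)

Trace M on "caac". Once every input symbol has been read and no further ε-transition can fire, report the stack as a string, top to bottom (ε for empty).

(s0, caac, Z) ⊢ (s1, aac, BZ) ⊢ (s2, aac, XBZ) ⊢ (s0, ac, BXBZ) ⊢ (s0, c, XBZ) ⊢ (s2, ε, XBZ)
All input consumed in state s2 with stack XBZ.

XBZ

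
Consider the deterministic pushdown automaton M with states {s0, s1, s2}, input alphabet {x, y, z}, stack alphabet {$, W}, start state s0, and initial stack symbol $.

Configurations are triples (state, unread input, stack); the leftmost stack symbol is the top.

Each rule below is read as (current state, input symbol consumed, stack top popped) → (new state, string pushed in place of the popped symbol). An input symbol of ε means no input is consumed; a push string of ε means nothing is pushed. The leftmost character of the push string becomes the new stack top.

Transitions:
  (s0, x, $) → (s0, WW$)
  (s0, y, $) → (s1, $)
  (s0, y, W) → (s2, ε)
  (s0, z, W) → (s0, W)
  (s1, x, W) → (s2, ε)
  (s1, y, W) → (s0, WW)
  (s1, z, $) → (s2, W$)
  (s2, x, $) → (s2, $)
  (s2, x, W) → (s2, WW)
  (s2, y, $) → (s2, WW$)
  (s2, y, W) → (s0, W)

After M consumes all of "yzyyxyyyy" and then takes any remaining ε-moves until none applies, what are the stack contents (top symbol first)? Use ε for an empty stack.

(s0, yzyyxyyyy, $) ⊢ (s1, zyyxyyyy, $) ⊢ (s2, yyxyyyy, W$) ⊢ (s0, yxyyyy, W$) ⊢ (s2, xyyyy, $) ⊢ (s2, yyyy, $) ⊢ (s2, yyy, WW$) ⊢ (s0, yy, WW$) ⊢ (s2, y, W$) ⊢ (s0, ε, W$)
All input consumed in state s0 with stack W$.

W$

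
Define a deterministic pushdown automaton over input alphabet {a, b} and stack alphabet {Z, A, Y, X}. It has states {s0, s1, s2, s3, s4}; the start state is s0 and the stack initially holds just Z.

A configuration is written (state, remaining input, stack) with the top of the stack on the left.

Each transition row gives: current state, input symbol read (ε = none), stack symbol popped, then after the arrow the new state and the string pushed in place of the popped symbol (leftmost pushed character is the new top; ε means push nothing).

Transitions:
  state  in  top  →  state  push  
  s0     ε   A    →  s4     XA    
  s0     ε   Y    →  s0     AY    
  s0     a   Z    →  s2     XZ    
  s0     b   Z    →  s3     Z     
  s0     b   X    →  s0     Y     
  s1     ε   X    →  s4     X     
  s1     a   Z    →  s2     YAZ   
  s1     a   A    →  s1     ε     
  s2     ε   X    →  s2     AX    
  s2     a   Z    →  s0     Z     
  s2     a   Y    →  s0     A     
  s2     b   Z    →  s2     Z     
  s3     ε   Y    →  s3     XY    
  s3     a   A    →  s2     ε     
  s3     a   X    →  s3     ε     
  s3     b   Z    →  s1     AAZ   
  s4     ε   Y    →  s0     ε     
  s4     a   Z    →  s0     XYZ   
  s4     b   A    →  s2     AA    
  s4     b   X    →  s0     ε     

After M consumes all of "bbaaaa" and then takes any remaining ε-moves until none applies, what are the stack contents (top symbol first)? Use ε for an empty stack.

(s0, bbaaaa, Z) ⊢ (s3, baaaa, Z) ⊢ (s1, aaaa, AAZ) ⊢ (s1, aaa, AZ) ⊢ (s1, aa, Z) ⊢ (s2, a, YAZ) ⊢ (s0, ε, AAZ) ⊢ (s4, ε, XAAZ)
All input consumed in state s4 with stack XAAZ.

XAAZ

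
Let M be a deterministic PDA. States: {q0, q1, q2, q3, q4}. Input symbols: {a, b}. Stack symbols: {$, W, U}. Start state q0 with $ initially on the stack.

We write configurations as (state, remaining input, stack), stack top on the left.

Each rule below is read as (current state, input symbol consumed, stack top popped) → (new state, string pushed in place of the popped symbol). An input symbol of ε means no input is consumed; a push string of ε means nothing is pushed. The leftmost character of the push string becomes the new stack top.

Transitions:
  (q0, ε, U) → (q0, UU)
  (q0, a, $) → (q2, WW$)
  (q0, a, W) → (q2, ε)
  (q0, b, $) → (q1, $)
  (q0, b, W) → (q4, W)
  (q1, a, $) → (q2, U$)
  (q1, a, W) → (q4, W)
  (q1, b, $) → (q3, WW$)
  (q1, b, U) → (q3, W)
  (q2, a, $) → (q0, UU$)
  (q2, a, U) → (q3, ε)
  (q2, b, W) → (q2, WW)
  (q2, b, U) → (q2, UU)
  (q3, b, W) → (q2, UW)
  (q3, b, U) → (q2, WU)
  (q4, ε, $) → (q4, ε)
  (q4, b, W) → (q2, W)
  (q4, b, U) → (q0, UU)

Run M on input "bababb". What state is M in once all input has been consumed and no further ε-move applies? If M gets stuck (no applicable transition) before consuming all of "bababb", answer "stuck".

q2

(q0, bababb, $) ⊢ (q1, ababb, $) ⊢ (q2, babb, U$) ⊢ (q2, abb, UU$) ⊢ (q3, bb, U$) ⊢ (q2, b, WU$) ⊢ (q2, ε, WWU$)
All input consumed; M is in state q2.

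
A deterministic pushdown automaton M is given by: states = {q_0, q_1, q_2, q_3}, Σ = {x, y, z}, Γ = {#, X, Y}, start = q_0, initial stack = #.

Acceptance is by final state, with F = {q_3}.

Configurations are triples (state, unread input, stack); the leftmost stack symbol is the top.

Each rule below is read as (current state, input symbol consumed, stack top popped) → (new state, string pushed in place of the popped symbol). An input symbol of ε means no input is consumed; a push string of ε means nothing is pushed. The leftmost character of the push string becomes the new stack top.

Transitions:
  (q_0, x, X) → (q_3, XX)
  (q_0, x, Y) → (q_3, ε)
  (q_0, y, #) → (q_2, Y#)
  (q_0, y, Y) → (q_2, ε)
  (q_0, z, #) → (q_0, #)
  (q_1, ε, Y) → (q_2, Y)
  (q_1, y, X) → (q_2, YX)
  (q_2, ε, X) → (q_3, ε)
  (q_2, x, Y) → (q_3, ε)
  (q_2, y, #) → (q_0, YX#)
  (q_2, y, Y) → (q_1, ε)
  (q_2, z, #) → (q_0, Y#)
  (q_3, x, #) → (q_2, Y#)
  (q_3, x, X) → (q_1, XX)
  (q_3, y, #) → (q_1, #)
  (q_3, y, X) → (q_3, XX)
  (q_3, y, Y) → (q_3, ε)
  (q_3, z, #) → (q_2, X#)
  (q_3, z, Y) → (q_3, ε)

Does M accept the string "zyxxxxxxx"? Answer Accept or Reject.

(q_0, zyxxxxxxx, #)
  read z, top #: go to q_0, push # → (q_0, yxxxxxxx, #)
  read y, top #: go to q_2, push Y# → (q_2, xxxxxxx, Y#)
  read x, top Y: go to q_3, push ε → (q_3, xxxxxx, #)
  read x, top #: go to q_2, push Y# → (q_2, xxxxx, Y#)
  read x, top Y: go to q_3, push ε → (q_3, xxxx, #)
  read x, top #: go to q_2, push Y# → (q_2, xxx, Y#)
  read x, top Y: go to q_3, push ε → (q_3, xx, #)
  read x, top #: go to q_2, push Y# → (q_2, x, Y#)
  read x, top Y: go to q_3, push ε → (q_3, ε, #)
All input consumed; state q_3 ∈ F.

Accept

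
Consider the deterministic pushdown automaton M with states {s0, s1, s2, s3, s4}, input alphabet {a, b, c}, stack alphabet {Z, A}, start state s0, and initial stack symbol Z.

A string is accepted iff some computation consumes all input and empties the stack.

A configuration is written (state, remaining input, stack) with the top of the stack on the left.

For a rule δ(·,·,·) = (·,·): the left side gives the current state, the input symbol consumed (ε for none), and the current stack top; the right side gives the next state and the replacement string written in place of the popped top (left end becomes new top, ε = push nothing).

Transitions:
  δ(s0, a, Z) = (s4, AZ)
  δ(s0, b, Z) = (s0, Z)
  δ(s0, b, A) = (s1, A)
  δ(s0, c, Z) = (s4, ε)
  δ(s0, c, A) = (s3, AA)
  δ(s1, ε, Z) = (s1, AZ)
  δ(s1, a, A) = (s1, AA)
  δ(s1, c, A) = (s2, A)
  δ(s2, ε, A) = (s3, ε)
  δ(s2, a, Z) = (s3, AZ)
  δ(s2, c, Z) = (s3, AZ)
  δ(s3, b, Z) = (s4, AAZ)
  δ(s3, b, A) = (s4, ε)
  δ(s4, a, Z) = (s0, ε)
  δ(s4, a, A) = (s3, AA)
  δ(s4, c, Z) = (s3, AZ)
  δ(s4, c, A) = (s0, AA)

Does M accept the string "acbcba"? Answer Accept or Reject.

Accept

(s0, acbcba, Z)
  read a, top Z: go to s4, push AZ → (s4, cbcba, AZ)
  read c, top A: go to s0, push AA → (s0, bcba, AAZ)
  read b, top A: go to s1, push A → (s1, cba, AAZ)
  read c, top A: go to s2, push A → (s2, ba, AAZ)
  ε-move, top A: go to s3, push ε → (s3, ba, AZ)
  read b, top A: go to s4, push ε → (s4, a, Z)
  read a, top Z: go to s0, push ε → (s0, ε, ε)
All input consumed and the stack is empty.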